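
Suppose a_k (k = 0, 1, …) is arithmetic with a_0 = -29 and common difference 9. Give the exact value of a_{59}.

502

a_k = -29 + (k - 0)·9.
a_{59} = -29 + 59·9 = 502.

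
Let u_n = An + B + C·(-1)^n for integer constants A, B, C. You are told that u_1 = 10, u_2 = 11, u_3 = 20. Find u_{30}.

The three given values yield: A + B - C = 10; 2A + B + C = 11; 3A + B - C = 20.
Subtracting the first from the second: A + 2C = 1.
Subtracting the second from the third: A - 2C = 9.
Solving: C = -2, A = 5, then B = 3.
Therefore u_{30} = 150 + 3 + (-2)·1 = 151.

151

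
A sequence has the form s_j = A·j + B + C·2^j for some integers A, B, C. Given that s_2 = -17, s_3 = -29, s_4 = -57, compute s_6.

Write the equations: 2A + B + 4C = -17; 3A + B + 8C = -29; 4A + B + 16C = -57.
Subtracting the first from the second: A + 4C = -12.
Subtracting the second from the third: A + 8C = -28.
Solving: C = -4, A = 4, then B = -9.
Hence s_6 = 4·6 + (-9) + (-4)·64 = -241.

-241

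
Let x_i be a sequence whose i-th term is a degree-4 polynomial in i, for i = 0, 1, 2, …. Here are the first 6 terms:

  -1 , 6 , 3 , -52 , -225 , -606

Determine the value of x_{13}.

1st diffs: 7, -3, -55, -173, -381.
2nd diffs: -10, -52, -118, -208.
3rd diffs: -42, -66, -90.
4th diffs: -24, -24 (constant).
Newton forward-difference form: x_i = -1 + 7·C(i,1) + (-10)·C(i,2) + (-42)·C(i,3) + (-24)·C(i,4).
At i = 13: i = 13, so x_{13} = -1 + 91 - 780 - 12012 - 17160 = -29862.

-29862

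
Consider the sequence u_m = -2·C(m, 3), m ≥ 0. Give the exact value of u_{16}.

C(16, 3) = 560, so u_{16} = -1120.

-1120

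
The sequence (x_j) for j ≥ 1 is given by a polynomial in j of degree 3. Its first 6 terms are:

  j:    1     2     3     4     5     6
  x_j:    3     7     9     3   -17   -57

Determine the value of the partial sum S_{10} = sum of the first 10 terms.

1st diffs: 4, 2, -6, -20, -40.
2nd diffs: -2, -8, -14, -20.
3rd diffs: -6, -6, -6 (constant).
Newton forward-difference form: x_j = 3 + 4·C(j-1,1) + (-2)·C(j-1,2) + (-6)·C(j-1,3).
Continuing: -123, -221, -357, -537.
Summing j = 1..10 (10 terms) gives -1290.

-1290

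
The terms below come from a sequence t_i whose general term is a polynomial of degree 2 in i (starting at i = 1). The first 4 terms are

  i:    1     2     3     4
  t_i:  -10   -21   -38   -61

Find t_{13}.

-538

1st diffs: -11, -17, -23.
2nd diffs: -6, -6 (constant).
So t_i = -3i^2 - 2i - 5.
Evaluating at i = 13 gives t_{13} = -538.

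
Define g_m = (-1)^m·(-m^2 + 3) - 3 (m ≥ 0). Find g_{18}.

(-1)^18 = 1; -m^2 + 3 at m=18 is -321; so g_{18} = -324.

-324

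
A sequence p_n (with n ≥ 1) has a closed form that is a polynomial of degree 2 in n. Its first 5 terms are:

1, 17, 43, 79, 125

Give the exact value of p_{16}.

1291

1st diffs: 16, 26, 36, 46.
2nd diffs: 10, 10, 10 (constant).
So p_n = 5n^2 + n - 5.
Evaluating at n = 16 gives p_{16} = 1291.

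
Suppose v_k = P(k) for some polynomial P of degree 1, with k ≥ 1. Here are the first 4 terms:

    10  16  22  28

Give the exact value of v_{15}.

1st diffs: 6, 6, 6 (constant).
So v_k = 6k + 4.
Evaluating at k = 15 gives v_{15} = 94.

94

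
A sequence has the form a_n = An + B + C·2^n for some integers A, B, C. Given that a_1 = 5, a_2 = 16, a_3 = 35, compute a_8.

1042

Write the equations: A + B + 2C = 5; 2A + B + 4C = 16; 3A + B + 8C = 35.
Subtracting the first from the second: A + 2C = 11.
Subtracting the second from the third: A + 4C = 19.
Solving: C = 4, A = 3, then B = -6.
Therefore a_8 = 24 + (-6) + 4·256 = 1042.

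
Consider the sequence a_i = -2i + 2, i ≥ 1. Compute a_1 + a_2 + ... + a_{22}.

-462

Over i = 1..22: Σi = 253.
Total = (-2)·253 + (2)·22 = -462.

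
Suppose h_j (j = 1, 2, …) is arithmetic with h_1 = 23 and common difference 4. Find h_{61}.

h_j = 23 + (j - 1)·4.
h_{61} = 23 + 60·4 = 263.

263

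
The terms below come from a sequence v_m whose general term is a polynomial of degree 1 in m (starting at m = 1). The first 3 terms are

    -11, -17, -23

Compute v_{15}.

-95

1st diffs: -6, -6 (constant).
So v_m = -6m - 5.
Evaluating at m = 15 gives v_{15} = -95.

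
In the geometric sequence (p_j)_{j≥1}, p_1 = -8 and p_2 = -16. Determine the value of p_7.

-512

Common ratio r = 2.
p_j = (-8)·2^(j-1).
p_7 = (-8)·2^6 = -512.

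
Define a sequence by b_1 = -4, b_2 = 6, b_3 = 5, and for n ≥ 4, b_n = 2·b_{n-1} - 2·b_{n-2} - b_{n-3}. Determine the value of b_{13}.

-852

Compute successive terms:
b_4 = 2;  b_5 = -12;  b_6 = -33;  b_7 = -44;  b_8 = -10;  b_9 = 101;  b_{10} = 266;  b_{11} = 340;  b_{12} = 47;  b_{13} = -852.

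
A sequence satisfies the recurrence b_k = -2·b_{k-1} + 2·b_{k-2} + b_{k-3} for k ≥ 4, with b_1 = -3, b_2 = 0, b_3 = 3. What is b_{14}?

-139104

Compute successive terms:
b_4 = -9, b_5 = 24, b_6 = -63, …, b_{11} = 7752, b_{12} = -20295, b_{13} = 53133, b_{14} = -139104.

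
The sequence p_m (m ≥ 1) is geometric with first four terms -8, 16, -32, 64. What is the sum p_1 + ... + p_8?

680

Common ratio r = -2.
p_m = (-8)·(-2)^(m-1).
S = (-8)·((-2)^8 - 1)/(-2 - 1) = (-8)·(256 - 1)/(-3) = 680.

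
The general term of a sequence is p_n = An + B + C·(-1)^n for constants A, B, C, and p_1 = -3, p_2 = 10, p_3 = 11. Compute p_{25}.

165

At n = 1, 2, 3: A + B - C = -3; 2A + B + C = 10; 3A + B - C = 11.
Subtracting the first from the second: A + 2C = 13.
Subtracting the second from the third: A - 2C = 1.
Solving: C = 3, A = 7, then B = -7.
Hence p_{25} = 7·25 + (-7) + 3·(-1) = 165.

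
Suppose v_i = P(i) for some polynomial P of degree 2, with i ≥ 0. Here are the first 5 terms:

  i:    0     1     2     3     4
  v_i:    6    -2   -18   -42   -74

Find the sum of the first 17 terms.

-6426

1st diffs: -8, -16, -24, -32.
2nd diffs: -8, -8, -8 (constant).
So v_i = -4i^2 - 4i + 6.
Continuing: …, -114, -162, -218, -282, …, v_{16} = -1082.
Summing i = 0..16 (17 terms) gives -6426.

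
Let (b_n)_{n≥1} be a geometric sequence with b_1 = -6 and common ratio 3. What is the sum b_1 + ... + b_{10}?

b_n = (-6)·3^(n-1).
S = (-6)·(3^10 - 1)/(3 - 1) = (-6)·(59049 - 1)/(2) = -177144.

-177144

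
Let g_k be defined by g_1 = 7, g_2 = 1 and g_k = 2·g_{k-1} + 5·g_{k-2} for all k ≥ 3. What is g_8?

13159

Compute successive terms:
g_3 = 37; g_4 = 79; g_5 = 343; g_6 = 1081; g_7 = 3877; g_8 = 13159.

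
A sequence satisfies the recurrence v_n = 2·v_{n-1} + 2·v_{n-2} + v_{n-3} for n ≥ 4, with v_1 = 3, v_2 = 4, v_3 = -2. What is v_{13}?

Iterate the recurrence:
v_4 = 7; v_5 = 14; v_6 = 40; v_7 = 115; v_8 = 324; v_9 = 918; v_{10} = 2599; v_{11} = 7358; v_{12} = 20832; v_{13} = 58979.

58979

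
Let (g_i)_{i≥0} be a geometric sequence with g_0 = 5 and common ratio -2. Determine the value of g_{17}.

g_i = 5·(-2)^(i-0).
g_{17} = 5·(-2)^17 = -655360.

-655360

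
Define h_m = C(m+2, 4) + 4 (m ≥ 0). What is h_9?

334

C(11, 4) = 330, so h_9 = 334.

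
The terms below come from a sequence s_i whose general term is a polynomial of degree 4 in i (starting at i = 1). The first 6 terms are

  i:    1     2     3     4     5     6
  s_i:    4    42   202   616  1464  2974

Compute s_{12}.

44752

1st diffs: 38, 160, 414, 848, 1510.
2nd diffs: 122, 254, 434, 662.
3rd diffs: 132, 180, 228.
4th diffs: 48, 48 (constant).
Newton forward-difference form: s_i = 4 + 38·C(i-1,1) + 122·C(i-1,2) + 132·C(i-1,3) + 48·C(i-1,4).
At i = 12: i-1 = 11, so s_{12} = 4 + 418 + 6710 + 21780 + 15840 = 44752.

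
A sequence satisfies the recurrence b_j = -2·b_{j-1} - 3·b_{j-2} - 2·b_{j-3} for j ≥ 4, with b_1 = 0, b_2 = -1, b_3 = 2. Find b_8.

-9

Compute successive terms:
b_4 = -1;  b_5 = -2;  b_6 = 3;  b_7 = 2;  b_8 = -9.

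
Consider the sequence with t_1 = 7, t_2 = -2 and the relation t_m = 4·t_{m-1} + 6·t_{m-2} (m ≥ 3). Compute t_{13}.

t_3 = 34  t_4 = 124  t_5 = 700  …  t_{10} = 2525920  t_{11} = 13039648  t_{12} = 67314112  t_{13} = 347494336.

347494336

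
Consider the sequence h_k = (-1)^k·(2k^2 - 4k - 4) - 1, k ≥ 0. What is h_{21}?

-795

(-1)^21 = -1; 2k^2 - 4k - 4 at k=21 is 794; so h_{21} = -795.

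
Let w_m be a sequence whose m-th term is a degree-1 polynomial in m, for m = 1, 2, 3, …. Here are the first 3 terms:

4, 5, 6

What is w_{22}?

25

1st diffs: 1, 1 (constant).
So w_m = m + 3.
Evaluating at m = 22 gives w_{22} = 25.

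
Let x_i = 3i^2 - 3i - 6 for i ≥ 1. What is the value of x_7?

x_7 = 3·7^2 - 3·7 - 6 = 120.

120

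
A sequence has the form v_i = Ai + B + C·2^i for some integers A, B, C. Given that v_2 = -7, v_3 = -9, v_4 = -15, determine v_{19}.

Plug in i = 2, 3, 4: 2A + B + 4C = -7; 3A + B + 8C = -9; 4A + B + 16C = -15.
Subtracting the first from the second: A + 4C = -2.
Subtracting the second from the third: A + 8C = -6.
Solving: C = -1, A = 2, then B = -7.
Hence v_{19} = 2·19 + (-7) + (-1)·524288 = -524257.

-524257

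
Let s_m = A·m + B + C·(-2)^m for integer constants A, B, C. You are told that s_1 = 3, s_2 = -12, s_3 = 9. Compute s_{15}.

65493

At m = 1, 2, 3: A + B - 2C = 3; 2A + B + 4C = -12; 3A + B - 8C = 9.
Subtracting the first from the second: A + 6C = -15.
Subtracting the second from the third: A - 12C = 21.
Solving: C = -2, A = -3, then B = 2.
So s_m = -3·m + 2 + (-2)·(-2)^m; at m=15 this is 65493.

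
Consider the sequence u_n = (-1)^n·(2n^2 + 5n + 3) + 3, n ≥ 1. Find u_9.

(-1)^9 = -1; 2n^2 + 5n + 3 at n=9 is 210; so u_9 = -207.

-207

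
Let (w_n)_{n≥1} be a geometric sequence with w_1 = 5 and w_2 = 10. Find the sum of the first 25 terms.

167772155

Common ratio r = 2.
w_n = 5·2^(n-1).
S = 5·(2^25 - 1)/(2 - 1) = 5·(33554432 - 1)/(1) = 167772155.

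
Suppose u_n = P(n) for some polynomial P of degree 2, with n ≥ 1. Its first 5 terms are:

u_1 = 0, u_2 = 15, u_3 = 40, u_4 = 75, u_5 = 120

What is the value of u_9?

1st diffs: 15, 25, 35, 45.
2nd diffs: 10, 10, 10 (constant).
Newton forward-difference form: u_n = 15·C(n-1,1) + 10·C(n-1,2).
At n = 9: n-1 = 8, so u_9 = 120 + 280 = 400.

400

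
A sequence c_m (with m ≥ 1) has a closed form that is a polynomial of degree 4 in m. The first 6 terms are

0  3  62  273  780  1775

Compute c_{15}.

88130

1st diffs: 3, 59, 211, 507, 995.
2nd diffs: 56, 152, 296, 488.
3rd diffs: 96, 144, 192.
4th diffs: 48, 48 (constant).
Newton forward-difference form: c_m = 3·C(m-1,1) + 56·C(m-1,2) + 96·C(m-1,3) + 48·C(m-1,4).
At m = 15: m-1 = 14, so c_{15} = 42 + 5096 + 34944 + 48048 = 88130.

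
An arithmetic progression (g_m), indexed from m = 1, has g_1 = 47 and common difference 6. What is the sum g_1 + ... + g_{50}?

9700

g_m = 47 + (m - 1)·6.
g_{50} = 341; S = 50·(47 + 341)/2 = 9700.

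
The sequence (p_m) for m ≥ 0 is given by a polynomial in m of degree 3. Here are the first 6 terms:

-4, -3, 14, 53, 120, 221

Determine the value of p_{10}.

1st diffs: 1, 17, 39, 67, 101.
2nd diffs: 16, 22, 28, 34.
3rd diffs: 6, 6, 6 (constant).
Newton forward-difference form: p_m = -4 + 1·C(m,1) + 16·C(m,2) + 6·C(m,3).
At m = 10: m = 10, so p_{10} = -4 + 10 + 720 + 720 = 1446.

1446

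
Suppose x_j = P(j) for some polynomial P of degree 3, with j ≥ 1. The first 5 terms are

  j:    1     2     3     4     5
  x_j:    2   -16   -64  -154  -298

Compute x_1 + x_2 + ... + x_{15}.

1st diffs: -18, -48, -90, -144.
2nd diffs: -30, -42, -54.
3rd diffs: -12, -12 (constant).
Newton forward-difference form: x_j = 2 + (-18)·C(j-1,1) + (-30)·C(j-1,2) + (-12)·C(j-1,3).
Continuing: …, -508, -796, -1174, -1654, …, x_{15} = -7348.
Summing j = 1..15 (15 terms) gives -31890.

-31890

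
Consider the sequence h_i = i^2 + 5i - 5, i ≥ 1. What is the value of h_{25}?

h_{25} = 1·25^2 + 5·25 - 5 = 745.

745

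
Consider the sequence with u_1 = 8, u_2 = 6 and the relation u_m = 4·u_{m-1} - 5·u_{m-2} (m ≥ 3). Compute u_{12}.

Applying the relation repeatedly:
u_3 = -16  u_4 = -94  u_5 = -296  u_6 = -714  u_7 = -1376  u_8 = -1934  u_9 = -856  u_{10} = 6246  u_{11} = 29264  u_{12} = 85826.

85826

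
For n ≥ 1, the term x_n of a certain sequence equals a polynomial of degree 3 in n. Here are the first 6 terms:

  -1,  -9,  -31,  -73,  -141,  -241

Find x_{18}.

1st diffs: -8, -22, -42, -68, -100.
2nd diffs: -14, -20, -26, -32.
3rd diffs: -6, -6, -6 (constant).
So x_n = -n^3 - n^2 + 2n - 1.
Evaluating at n = 18 gives x_{18} = -6121.

-6121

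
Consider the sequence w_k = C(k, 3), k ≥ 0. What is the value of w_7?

35

C(7, 3) = 35, so w_7 = 35.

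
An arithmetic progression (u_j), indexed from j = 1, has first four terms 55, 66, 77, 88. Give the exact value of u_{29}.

Common difference d = 11.
u_j = 55 + (j - 1)·11.
u_{29} = 55 + 28·11 = 363.

363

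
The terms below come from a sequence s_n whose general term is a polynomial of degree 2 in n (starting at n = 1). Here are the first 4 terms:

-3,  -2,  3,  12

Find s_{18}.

1st diffs: 1, 5, 9.
2nd diffs: 4, 4 (constant).
Newton forward-difference form: s_n = -3 + 1·C(n-1,1) + 4·C(n-1,2).
At n = 18: n-1 = 17, so s_{18} = -3 + 17 + 544 = 558.

558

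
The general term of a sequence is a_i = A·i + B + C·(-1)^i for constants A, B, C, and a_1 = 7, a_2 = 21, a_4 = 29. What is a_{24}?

109

Write the equations: A + B - C = 7; 2A + B + C = 21; 4A + B + C = 29.
Subtracting the first from the second: A + 2C = 14.
Subtracting the second from the third: 2A = 8.
Solving: C = 5, A = 4, then B = 8.
Hence a_{24} = 4·24 + 8 + 5·1 = 109.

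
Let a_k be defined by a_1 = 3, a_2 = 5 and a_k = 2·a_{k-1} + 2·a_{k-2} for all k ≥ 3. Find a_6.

316

Iterate the recurrence:
a_3 = 16  a_4 = 42  a_5 = 116  a_6 = 316.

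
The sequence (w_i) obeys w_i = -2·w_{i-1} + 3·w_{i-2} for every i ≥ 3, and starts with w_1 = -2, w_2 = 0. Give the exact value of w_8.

1092

Compute successive terms:
w_3 = -6;  w_4 = 12;  w_5 = -42;  w_6 = 120;  w_7 = -366;  w_8 = 1092.
(Characteristic roots are 1 and -3.)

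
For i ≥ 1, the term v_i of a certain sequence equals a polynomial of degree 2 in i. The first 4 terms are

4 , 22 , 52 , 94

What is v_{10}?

1st diffs: 18, 30, 42.
2nd diffs: 12, 12 (constant).
So v_i = 6i^2 - 2.
Evaluating at i = 10 gives v_{10} = 598.

598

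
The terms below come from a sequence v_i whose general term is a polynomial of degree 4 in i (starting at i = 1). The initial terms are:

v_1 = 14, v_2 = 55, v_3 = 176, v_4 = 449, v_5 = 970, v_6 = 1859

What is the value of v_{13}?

1st diffs: 41, 121, 273, 521, 889.
2nd diffs: 80, 152, 248, 368.
3rd diffs: 72, 96, 120.
4th diffs: 24, 24 (constant).
Newton forward-difference form: v_i = 14 + 41·C(i-1,1) + 80·C(i-1,2) + 72·C(i-1,3) + 24·C(i-1,4).
At i = 13: i-1 = 12, so v_{13} = 14 + 492 + 5280 + 15840 + 11880 = 33506.

33506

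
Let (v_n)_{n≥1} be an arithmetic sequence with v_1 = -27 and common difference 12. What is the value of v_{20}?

201

v_n = -27 + (n - 1)·12.
v_{20} = -27 + 19·12 = 201.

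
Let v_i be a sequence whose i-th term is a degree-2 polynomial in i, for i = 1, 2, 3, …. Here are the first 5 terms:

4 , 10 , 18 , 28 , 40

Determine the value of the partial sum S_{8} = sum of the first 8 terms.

312

1st diffs: 6, 8, 10, 12.
2nd diffs: 2, 2, 2 (constant).
Newton forward-difference form: v_i = 4 + 6·C(i-1,1) + 2·C(i-1,2).
Continuing: 54, 70, 88.
Summing i = 1..8 (8 terms) gives 312.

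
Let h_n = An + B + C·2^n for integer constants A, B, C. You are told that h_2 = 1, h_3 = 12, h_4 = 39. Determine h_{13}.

At n = 2, 3, 4: 2A + B + 4C = 1; 3A + B + 8C = 12; 4A + B + 16C = 39.
Subtracting the first from the second: A + 4C = 11.
Subtracting the second from the third: A + 8C = 27.
Solving: C = 4, A = -5, then B = -5.
Hence h_{13} = -5·13 + (-5) + 4·8192 = 32698.

32698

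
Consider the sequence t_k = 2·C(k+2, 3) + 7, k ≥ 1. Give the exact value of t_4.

47

C(6, 3) = 20, so t_4 = 47.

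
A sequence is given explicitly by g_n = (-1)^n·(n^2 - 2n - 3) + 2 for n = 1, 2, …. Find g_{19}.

(-1)^19 = -1; n^2 - 2n - 3 at n=19 is 320; so g_{19} = -318.

-318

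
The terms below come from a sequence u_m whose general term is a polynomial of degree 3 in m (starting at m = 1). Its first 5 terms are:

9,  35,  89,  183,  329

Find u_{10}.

2259

1st diffs: 26, 54, 94, 146.
2nd diffs: 28, 40, 52.
3rd diffs: 12, 12 (constant).
So u_m = 2m^3 + 2m^2 + 6m - 1.
Evaluating at m = 10 gives u_{10} = 2259.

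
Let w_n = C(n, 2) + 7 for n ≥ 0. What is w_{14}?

98

C(14, 2) = 91, so w_{14} = 98.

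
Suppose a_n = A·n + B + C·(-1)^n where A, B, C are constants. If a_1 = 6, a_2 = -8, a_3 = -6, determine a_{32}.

At n = 1, 2, 3: A + B - C = 6; 2A + B + C = -8; 3A + B - C = -6.
Subtracting the first from the second: A + 2C = -14.
Subtracting the second from the third: A - 2C = 2.
Solving: C = -4, A = -6, then B = 8.
Therefore a_{32} = -192 + 8 + (-4)·1 = -188.

-188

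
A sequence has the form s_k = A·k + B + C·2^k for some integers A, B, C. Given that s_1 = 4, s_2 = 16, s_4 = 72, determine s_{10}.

Plug in k = 1, 2, 4: A + B + 2C = 4; 2A + B + 4C = 16; 4A + B + 16C = 72.
Subtracting the first from the second: A + 2C = 12.
Subtracting the second from the third: 2A + 12C = 56.
Solving: C = 4, A = 4, then B = -8.
Therefore s_{10} = 40 + (-8) + 4·1024 = 4128.

4128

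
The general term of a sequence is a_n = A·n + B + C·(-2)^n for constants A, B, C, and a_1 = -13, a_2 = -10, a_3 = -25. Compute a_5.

-55

Write the equations: A + B - 2C = -13; 2A + B + 4C = -10; 3A + B - 8C = -25.
Subtracting the first from the second: A + 6C = 3.
Subtracting the second from the third: A - 12C = -15.
Solving: C = 1, A = -3, then B = -8.
So a_n = -3·n + (-8) + 1·(-2)^n; at n=5 this is -55.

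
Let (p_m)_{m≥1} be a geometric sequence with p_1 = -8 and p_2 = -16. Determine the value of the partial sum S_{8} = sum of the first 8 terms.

-2040

Common ratio r = 2.
p_m = (-8)·2^(m-1).
S = (-8)·(2^8 - 1)/(2 - 1) = (-8)·(256 - 1)/(1) = -2040.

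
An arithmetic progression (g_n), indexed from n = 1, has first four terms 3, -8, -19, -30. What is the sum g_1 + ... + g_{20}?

Common difference d = -11.
g_n = 3 + (n - 1)·(-11).
g_{20} = -206; S = 20·(3 + (-206))/2 = -2030.

-2030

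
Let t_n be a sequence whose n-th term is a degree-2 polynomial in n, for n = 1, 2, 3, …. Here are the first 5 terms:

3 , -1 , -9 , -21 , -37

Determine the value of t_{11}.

1st diffs: -4, -8, -12, -16.
2nd diffs: -4, -4, -4 (constant).
So t_n = -2n^2 + 2n + 3.
Evaluating at n = 11 gives t_{11} = -217.

-217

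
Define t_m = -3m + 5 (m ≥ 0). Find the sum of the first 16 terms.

-280

Over m = 0..15: Σm = 120.
Total = (-3)·120 + (5)·16 = -280.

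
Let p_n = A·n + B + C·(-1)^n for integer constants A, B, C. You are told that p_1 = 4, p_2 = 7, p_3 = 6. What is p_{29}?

Write the equations: A + B - C = 4; 2A + B + C = 7; 3A + B - C = 6.
Subtracting the first from the second: A + 2C = 3.
Subtracting the second from the third: A - 2C = -1.
Solving: C = 1, A = 1, then B = 4.
So p_n = 1·n + 4 + 1·(-1)^n; at n=29 this is 32.

32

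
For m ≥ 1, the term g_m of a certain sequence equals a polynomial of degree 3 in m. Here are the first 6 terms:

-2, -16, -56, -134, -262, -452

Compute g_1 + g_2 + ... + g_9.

1st diffs: -14, -40, -78, -128, -190.
2nd diffs: -26, -38, -50, -62.
3rd diffs: -12, -12, -12 (constant).
Newton forward-difference form: g_m = -2 + (-14)·C(m-1,1) + (-26)·C(m-1,2) + (-12)·C(m-1,3).
Continuing: -716, -1066, -1514.
Summing m = 1..9 (9 terms) gives -4218.

-4218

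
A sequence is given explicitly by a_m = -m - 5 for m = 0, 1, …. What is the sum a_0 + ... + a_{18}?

Over m = 0..18: Σm = 171.
Total = (-1)·171 + (-5)·19 = -266.

-266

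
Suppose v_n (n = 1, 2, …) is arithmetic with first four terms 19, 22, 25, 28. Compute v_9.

43

Common difference d = 3.
v_n = 19 + (n - 1)·3.
v_9 = 19 + 8·3 = 43.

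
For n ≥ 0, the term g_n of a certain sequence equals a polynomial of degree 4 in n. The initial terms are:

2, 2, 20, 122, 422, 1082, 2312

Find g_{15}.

97442

1st diffs: 0, 18, 102, 300, 660, 1230.
2nd diffs: 18, 84, 198, 360, 570.
3rd diffs: 66, 114, 162, 210.
4th diffs: 48, 48, 48 (constant).
Newton forward-difference form: g_n = 2 + 18·C(n,2) + 66·C(n,3) + 48·C(n,4).
At n = 15: n = 15, so g_{15} = 2 + 1890 + 30030 + 65520 = 97442.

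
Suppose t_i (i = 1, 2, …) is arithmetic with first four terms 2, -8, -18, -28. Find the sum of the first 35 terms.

Common difference d = -10.
t_i = 2 + (i - 1)·(-10).
t_{35} = -338; S = 35·(2 + (-338))/2 = -5880.

-5880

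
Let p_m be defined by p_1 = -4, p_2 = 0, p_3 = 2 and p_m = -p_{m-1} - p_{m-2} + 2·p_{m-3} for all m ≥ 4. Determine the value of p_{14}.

Step forward from the initial values:
p_4 = -10, p_5 = 8, p_6 = 6, …, p_{11} = 200, p_{12} = -82, p_{13} = -346, p_{14} = 828.

828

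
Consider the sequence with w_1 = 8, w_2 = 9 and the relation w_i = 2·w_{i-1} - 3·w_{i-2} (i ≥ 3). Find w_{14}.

9861

Compute successive terms:
w_3 = -6  w_4 = -39  w_5 = -60  …  w_{11} = -1950  w_{12} = -1839  w_{13} = 2172  w_{14} = 9861.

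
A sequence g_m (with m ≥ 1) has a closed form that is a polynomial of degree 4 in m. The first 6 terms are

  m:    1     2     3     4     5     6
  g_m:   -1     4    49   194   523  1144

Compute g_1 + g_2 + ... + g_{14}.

123109

1st diffs: 5, 45, 145, 329, 621.
2nd diffs: 40, 100, 184, 292.
3rd diffs: 60, 84, 108.
4th diffs: 24, 24 (constant).
Newton forward-difference form: g_m = -1 + 5·C(m-1,1) + 40·C(m-1,2) + 60·C(m-1,3) + 24·C(m-1,4).
Continuing: …, 2189, 3814, 6199, 9548, …, g_{14} = 37504.
Summing m = 1..14 (14 terms) gives 123109.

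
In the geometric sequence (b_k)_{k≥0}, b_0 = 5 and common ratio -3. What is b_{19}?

-5811307335

b_k = 5·(-3)^(k-0).
b_{19} = 5·(-3)^19 = -5811307335.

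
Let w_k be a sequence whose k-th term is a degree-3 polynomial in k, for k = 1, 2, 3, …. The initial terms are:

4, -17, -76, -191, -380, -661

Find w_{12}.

1st diffs: -21, -59, -115, -189, -281.
2nd diffs: -38, -56, -74, -92.
3rd diffs: -18, -18, -18 (constant).
Newton forward-difference form: w_k = 4 + (-21)·C(k-1,1) + (-38)·C(k-1,2) + (-18)·C(k-1,3).
At k = 12: k-1 = 11, so w_{12} = 4 - 231 - 2090 - 2970 = -5287.

-5287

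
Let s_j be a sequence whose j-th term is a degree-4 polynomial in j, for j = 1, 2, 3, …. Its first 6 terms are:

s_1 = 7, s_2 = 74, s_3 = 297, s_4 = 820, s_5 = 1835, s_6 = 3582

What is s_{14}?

1st diffs: 67, 223, 523, 1015, 1747.
2nd diffs: 156, 300, 492, 732.
3rd diffs: 144, 192, 240.
4th diffs: 48, 48 (constant).
So s_j = 2j^4 + 4j^3 + 4j^2 - 3j.
Evaluating at j = 14 gives s_{14} = 88550.

88550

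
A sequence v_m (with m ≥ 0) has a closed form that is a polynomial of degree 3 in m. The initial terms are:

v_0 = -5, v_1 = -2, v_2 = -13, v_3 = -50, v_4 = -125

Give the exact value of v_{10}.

-2045

1st diffs: 3, -11, -37, -75.
2nd diffs: -14, -26, -38.
3rd diffs: -12, -12 (constant).
Newton forward-difference form: v_m = -5 + 3·C(m,1) + (-14)·C(m,2) + (-12)·C(m,3).
At m = 10: m = 10, so v_{10} = -5 + 30 - 630 - 1440 = -2045.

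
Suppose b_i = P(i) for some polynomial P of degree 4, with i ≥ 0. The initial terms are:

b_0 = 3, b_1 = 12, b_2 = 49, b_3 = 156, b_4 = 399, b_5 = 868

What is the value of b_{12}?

23079

1st diffs: 9, 37, 107, 243, 469.
2nd diffs: 28, 70, 136, 226.
3rd diffs: 42, 66, 90.
4th diffs: 24, 24 (constant).
So b_i = i^4 + i^3 + 4i^2 + 3i + 3.
Evaluating at i = 12 gives b_{12} = 23079.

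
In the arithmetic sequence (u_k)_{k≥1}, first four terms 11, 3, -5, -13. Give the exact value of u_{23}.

Common difference d = -8.
u_k = 11 + (k - 1)·(-8).
u_{23} = 11 + 22·(-8) = -165.

-165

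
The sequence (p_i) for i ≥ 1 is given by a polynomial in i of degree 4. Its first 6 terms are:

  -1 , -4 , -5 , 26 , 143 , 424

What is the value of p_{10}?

5588

1st diffs: -3, -1, 31, 117, 281.
2nd diffs: 2, 32, 86, 164.
3rd diffs: 30, 54, 78.
4th diffs: 24, 24 (constant).
Newton forward-difference form: p_i = -1 + (-3)·C(i-1,1) + 2·C(i-1,2) + 30·C(i-1,3) + 24·C(i-1,4).
At i = 10: i-1 = 9, so p_{10} = -1 - 27 + 72 + 2520 + 3024 = 5588.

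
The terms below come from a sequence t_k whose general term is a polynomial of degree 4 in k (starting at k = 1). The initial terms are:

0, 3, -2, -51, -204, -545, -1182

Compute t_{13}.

-20292

1st diffs: 3, -5, -49, -153, -341, -637.
2nd diffs: -8, -44, -104, -188, -296.
3rd diffs: -36, -60, -84, -108.
4th diffs: -24, -24, -24 (constant).
Newton forward-difference form: t_k = 3·C(k-1,1) + (-8)·C(k-1,2) + (-36)·C(k-1,3) + (-24)·C(k-1,4).
At k = 13: k-1 = 12, so t_{13} = 36 - 528 - 7920 - 11880 = -20292.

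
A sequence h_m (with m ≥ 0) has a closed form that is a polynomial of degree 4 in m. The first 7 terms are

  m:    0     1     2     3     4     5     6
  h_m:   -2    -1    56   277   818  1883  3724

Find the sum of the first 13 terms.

1st diffs: 1, 57, 221, 541, 1065, 1841.
2nd diffs: 56, 164, 320, 524, 776.
3rd diffs: 108, 156, 204, 252.
4th diffs: 48, 48, 48 (constant).
So h_m = 2m^4 + 6m^3 - 4m^2 - 3m - 2.
Continuing: …, 6641, 10982, 17143, 25568, …, h_{12} = 51226.
Summing m = 0..12 (13 terms) gives 155064.

155064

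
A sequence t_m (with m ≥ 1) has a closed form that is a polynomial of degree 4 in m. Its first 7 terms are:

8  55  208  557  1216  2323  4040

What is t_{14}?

51787

1st diffs: 47, 153, 349, 659, 1107, 1717.
2nd diffs: 106, 196, 310, 448, 610.
3rd diffs: 90, 114, 138, 162.
4th diffs: 24, 24, 24 (constant).
Newton forward-difference form: t_m = 8 + 47·C(m-1,1) + 106·C(m-1,2) + 90·C(m-1,3) + 24·C(m-1,4).
At m = 14: m-1 = 13, so t_{14} = 8 + 611 + 8268 + 25740 + 17160 = 51787.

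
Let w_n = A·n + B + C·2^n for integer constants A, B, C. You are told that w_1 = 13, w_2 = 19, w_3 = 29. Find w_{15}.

65573

The three given values yield: A + B + 2C = 13; 2A + B + 4C = 19; 3A + B + 8C = 29.
Subtracting the first from the second: A + 2C = 6.
Subtracting the second from the third: A + 4C = 10.
Solving: C = 2, A = 2, then B = 7.
Therefore w_{15} = 30 + 7 + 2·32768 = 65573.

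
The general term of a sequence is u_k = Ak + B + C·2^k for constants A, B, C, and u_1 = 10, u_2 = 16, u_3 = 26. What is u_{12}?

8220

The three given values yield: A + B + 2C = 10; 2A + B + 4C = 16; 3A + B + 8C = 26.
Subtracting the first from the second: A + 2C = 6.
Subtracting the second from the third: A + 4C = 10.
Solving: C = 2, A = 2, then B = 4.
Therefore u_{12} = 24 + 4 + 2·4096 = 8220.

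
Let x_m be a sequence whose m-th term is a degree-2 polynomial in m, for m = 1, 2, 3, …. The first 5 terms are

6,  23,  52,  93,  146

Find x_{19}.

2148

1st diffs: 17, 29, 41, 53.
2nd diffs: 12, 12, 12 (constant).
So x_m = 6m^2 - m + 1.
Evaluating at m = 19 gives x_{19} = 2148.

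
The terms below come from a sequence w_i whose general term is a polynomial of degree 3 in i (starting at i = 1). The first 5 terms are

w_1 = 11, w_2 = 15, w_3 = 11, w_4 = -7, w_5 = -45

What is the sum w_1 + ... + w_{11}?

1st diffs: 4, -4, -18, -38.
2nd diffs: -8, -14, -20.
3rd diffs: -6, -6 (constant).
Newton forward-difference form: w_i = 11 + 4·C(i-1,1) + (-8)·C(i-1,2) + (-6)·C(i-1,3).
Continuing: …, -109, -205, -339, -517, …, w_{11} = -1029.
Summing i = 1..11 (11 terms) gives -2959.

-2959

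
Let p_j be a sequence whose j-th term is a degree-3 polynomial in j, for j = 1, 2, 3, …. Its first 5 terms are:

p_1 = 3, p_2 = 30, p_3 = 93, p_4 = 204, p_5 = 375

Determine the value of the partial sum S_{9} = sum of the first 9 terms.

1st diffs: 27, 63, 111, 171.
2nd diffs: 36, 48, 60.
3rd diffs: 12, 12 (constant).
Newton forward-difference form: p_j = 3 + 27·C(j-1,1) + 36·C(j-1,2) + 12·C(j-1,3).
Continuing: 618, 945, 1368, 1899.
Summing j = 1..9 (9 terms) gives 5535.

5535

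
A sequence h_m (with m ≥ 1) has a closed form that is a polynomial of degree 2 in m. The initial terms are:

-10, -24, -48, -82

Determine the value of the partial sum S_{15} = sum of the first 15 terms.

-6170

1st diffs: -14, -24, -34.
2nd diffs: -10, -10 (constant).
Newton forward-difference form: h_m = -10 + (-14)·C(m-1,1) + (-10)·C(m-1,2).
Continuing: …, -126, -180, -244, -318, …, h_{15} = -1116.
Summing m = 1..15 (15 terms) gives -6170.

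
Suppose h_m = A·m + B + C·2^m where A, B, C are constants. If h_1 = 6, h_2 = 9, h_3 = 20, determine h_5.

106

The three given values yield: A + B + 2C = 6; 2A + B + 4C = 9; 3A + B + 8C = 20.
Subtracting the first from the second: A + 2C = 3.
Subtracting the second from the third: A + 4C = 11.
Solving: C = 4, A = -5, then B = 3.
Therefore h_5 = -25 + 3 + 4·32 = 106.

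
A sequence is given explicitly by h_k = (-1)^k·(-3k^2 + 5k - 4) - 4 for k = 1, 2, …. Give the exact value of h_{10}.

(-1)^10 = 1; -3k^2 + 5k - 4 at k=10 is -254; so h_{10} = -258.

-258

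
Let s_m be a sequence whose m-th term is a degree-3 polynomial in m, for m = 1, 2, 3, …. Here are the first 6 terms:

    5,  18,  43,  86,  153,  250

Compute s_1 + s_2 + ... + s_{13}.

1st diffs: 13, 25, 43, 67, 97.
2nd diffs: 12, 18, 24, 30.
3rd diffs: 6, 6, 6 (constant).
Newton forward-difference form: s_m = 5 + 13·C(m-1,1) + 12·C(m-1,2) + 6·C(m-1,3).
Continuing: …, 383, 558, 781, 1058, …, s_{13} = 2273.
Summing m = 1..13 (13 terms) gives 8801.

8801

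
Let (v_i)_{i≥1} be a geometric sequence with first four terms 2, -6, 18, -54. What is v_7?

1458

Common ratio r = -3.
v_i = 2·(-3)^(i-1).
v_7 = 2·(-3)^6 = 1458.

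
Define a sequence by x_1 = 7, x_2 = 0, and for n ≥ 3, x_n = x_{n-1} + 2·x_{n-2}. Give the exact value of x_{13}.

9562

Iterate the recurrence:
x_3 = 14  x_4 = 14  x_5 = 42  …  x_{10} = 1190  x_{11} = 2394  x_{12} = 4774  x_{13} = 9562.
(Characteristic roots are 2 and -1.)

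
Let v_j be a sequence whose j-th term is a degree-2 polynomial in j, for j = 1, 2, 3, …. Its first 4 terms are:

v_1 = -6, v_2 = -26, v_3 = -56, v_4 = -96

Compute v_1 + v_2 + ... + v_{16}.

1st diffs: -20, -30, -40.
2nd diffs: -10, -10 (constant).
So v_j = -5j^2 - 5j + 4.
Continuing: …, -146, -206, -276, -356, …, v_{16} = -1356.
Summing j = 1..16 (16 terms) gives -8096.

-8096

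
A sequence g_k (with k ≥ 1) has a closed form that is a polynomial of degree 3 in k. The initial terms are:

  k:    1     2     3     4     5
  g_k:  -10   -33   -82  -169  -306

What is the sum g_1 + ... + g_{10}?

1st diffs: -23, -49, -87, -137.
2nd diffs: -26, -38, -50.
3rd diffs: -12, -12 (constant).
Newton forward-difference form: g_k = -10 + (-23)·C(k-1,1) + (-26)·C(k-1,2) + (-12)·C(k-1,3).
Continuing: …, -505, -778, -1137, -1594, …, g_{10} = -2161.
Summing k = 1..10 (10 terms) gives -6775.

-6775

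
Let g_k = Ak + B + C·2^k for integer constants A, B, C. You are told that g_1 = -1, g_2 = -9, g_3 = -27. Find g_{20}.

-5242833

At k = 1, 2, 3: A + B + 2C = -1; 2A + B + 4C = -9; 3A + B + 8C = -27.
Subtracting the first from the second: A + 2C = -8.
Subtracting the second from the third: A + 4C = -18.
Solving: C = -5, A = 2, then B = 7.
Hence g_{20} = 2·20 + 7 + (-5)·1048576 = -5242833.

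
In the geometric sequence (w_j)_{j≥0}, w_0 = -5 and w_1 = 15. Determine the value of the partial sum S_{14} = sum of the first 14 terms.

Common ratio r = -3.
w_j = (-5)·(-3)^(j-0).
S = (-5)·((-3)^14 - 1)/(-3 - 1) = (-5)·(4782969 - 1)/(-4) = 5978710.

5978710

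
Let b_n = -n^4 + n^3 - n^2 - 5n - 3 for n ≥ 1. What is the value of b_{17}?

b_{17} = -1·17^4 + 1·17^3 - 1·17^2 - 5·17 - 3 = -78985.

-78985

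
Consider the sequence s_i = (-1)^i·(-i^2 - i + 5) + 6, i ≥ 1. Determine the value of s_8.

-61

(-1)^8 = 1; -i^2 - i + 5 at i=8 is -67; so s_8 = -61.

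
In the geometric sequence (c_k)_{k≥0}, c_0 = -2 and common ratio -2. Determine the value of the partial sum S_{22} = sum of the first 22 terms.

c_k = (-2)·(-2)^(k-0).
S = (-2)·((-2)^22 - 1)/(-2 - 1) = (-2)·(4194304 - 1)/(-3) = 2796202.

2796202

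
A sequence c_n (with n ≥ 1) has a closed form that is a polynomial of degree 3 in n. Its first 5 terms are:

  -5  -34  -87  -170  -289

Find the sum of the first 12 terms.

1st diffs: -29, -53, -83, -119.
2nd diffs: -24, -30, -36.
3rd diffs: -6, -6 (constant).
Newton forward-difference form: c_n = -5 + (-29)·C(n-1,1) + (-24)·C(n-1,2) + (-6)·C(n-1,3).
Continuing: …, -450, -659, -922, -1245, …, c_{12} = -2634.
Summing n = 1..12 (12 terms) gives -10224.

-10224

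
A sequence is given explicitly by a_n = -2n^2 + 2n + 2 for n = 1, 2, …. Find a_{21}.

a_{21} = -2·21^2 + 2·21 + 2 = -838.

-838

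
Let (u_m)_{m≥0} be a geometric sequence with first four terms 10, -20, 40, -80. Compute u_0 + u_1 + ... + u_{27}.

-894784850

Common ratio r = -2.
u_m = 10·(-2)^(m-0).
S = 10·((-2)^28 - 1)/(-2 - 1) = 10·(268435456 - 1)/(-3) = -894784850.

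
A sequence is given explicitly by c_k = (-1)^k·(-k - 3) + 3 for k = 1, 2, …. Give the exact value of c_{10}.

(-1)^10 = 1; -k - 3 at k=10 is -13; so c_{10} = -10.

-10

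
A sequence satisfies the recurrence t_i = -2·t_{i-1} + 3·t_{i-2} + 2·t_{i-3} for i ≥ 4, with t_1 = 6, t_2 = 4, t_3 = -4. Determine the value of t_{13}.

-298532

t_4 = 32; t_5 = -68; t_6 = 224; t_7 = -588; t_8 = 1712; t_9 = -4740; t_{10} = 13440; t_{11} = -37676; t_{12} = 106192; t_{13} = -298532.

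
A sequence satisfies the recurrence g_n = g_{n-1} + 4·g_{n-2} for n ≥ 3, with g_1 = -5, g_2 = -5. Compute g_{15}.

Step forward from the initial values:
g_3 = -25  g_4 = -45  g_5 = -145  …  g_{12} = -96525  g_{13} = -248305  g_{14} = -634405  g_{15} = -1627625.

-1627625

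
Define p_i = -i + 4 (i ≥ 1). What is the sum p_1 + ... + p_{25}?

-225

Over i = 1..25: Σi = 325.
Total = (-1)·325 + (4)·25 = -225.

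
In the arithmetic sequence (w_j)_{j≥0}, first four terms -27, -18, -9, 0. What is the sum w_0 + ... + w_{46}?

8460

Common difference d = 9.
w_j = -27 + (j - 0)·9.
w_{46} = 387; S = 47·(-27 + 387)/2 = 8460.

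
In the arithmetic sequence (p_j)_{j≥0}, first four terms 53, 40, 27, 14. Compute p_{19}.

-194

Common difference d = -13.
p_j = 53 + (j - 0)·(-13).
p_{19} = 53 + 19·(-13) = -194.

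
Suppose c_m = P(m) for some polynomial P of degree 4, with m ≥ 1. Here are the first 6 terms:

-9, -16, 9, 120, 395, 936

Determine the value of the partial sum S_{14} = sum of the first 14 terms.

112987

1st diffs: -7, 25, 111, 275, 541.
2nd diffs: 32, 86, 164, 266.
3rd diffs: 54, 78, 102.
4th diffs: 24, 24 (constant).
So c_m = m^4 - m^3 - 3m^2 - 6m.
Continuing: …, 1869, 3344, 5535, 8640, …, c_{14} = 35000.
Summing m = 1..14 (14 terms) gives 112987.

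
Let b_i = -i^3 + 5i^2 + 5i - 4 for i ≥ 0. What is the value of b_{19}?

b_{19} = -1·19^3 + 5·19^2 + 5·19 - 4 = -4963.

-4963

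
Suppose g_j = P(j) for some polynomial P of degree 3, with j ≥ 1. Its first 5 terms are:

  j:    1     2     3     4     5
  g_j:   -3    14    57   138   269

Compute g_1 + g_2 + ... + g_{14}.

1st diffs: 17, 43, 81, 131.
2nd diffs: 26, 38, 50.
3rd diffs: 12, 12 (constant).
Newton forward-difference form: g_j = -3 + 17·C(j-1,1) + 26·C(j-1,2) + 12·C(j-1,3).
Continuing: …, 462, 729, 1082, 1533, …, g_{14} = 5678.
Summing j = 1..14 (14 terms) gives 22981.

22981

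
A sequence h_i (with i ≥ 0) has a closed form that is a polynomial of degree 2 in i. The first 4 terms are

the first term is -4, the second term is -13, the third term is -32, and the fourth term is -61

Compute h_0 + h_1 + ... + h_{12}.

1st diffs: -9, -19, -29.
2nd diffs: -10, -10 (constant).
Newton forward-difference form: h_i = -4 + (-9)·C(i,1) + (-10)·C(i,2).
Continuing: …, -100, -149, -208, -277, …, h_{12} = -772.
Summing i = 0..12 (13 terms) gives -3614.

-3614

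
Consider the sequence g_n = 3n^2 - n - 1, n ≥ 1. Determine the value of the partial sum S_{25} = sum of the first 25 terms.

16225

Over n = 1..25: Σn = 325, Σn² = 5525.
Total = (3)·5525 + (-1)·325 + (-1)·25 = 16225.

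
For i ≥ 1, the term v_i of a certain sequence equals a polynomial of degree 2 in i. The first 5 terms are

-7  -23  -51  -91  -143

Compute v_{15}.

1st diffs: -16, -28, -40, -52.
2nd diffs: -12, -12, -12 (constant).
So v_i = -6i^2 + 2i - 3.
Evaluating at i = 15 gives v_{15} = -1323.

-1323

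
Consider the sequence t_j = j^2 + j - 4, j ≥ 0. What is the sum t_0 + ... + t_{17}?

Over j = 0..17: Σj = 153, Σj² = 1785.
Total = (1)·1785 + (1)·153 + (-4)·18 = 1866.

1866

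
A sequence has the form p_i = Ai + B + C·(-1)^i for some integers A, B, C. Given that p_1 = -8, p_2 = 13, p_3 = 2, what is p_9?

32

Write the equations: A + B - C = -8; 2A + B + C = 13; 3A + B - C = 2.
Subtracting the first from the second: A + 2C = 21.
Subtracting the second from the third: A - 2C = -11.
Solving: C = 8, A = 5, then B = -5.
So p_i = 5·i + (-5) + 8·(-1)^i; at i=9 this is 32.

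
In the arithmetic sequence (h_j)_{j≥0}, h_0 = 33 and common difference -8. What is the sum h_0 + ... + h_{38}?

h_j = 33 + (j - 0)·(-8).
h_{38} = -271; S = 39·(33 + (-271))/2 = -4641.

-4641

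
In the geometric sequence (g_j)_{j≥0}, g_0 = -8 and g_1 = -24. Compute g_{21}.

-83682825624

Common ratio r = 3.
g_j = (-8)·3^(j-0).
g_{21} = (-8)·3^21 = -83682825624.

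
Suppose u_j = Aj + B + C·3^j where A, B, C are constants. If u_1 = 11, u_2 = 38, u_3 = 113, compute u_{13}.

At j = 1, 2, 3: A + B + 3C = 11; 2A + B + 9C = 38; 3A + B + 27C = 113.
Subtracting the first from the second: A + 6C = 27.
Subtracting the second from the third: A + 18C = 75.
Solving: C = 4, A = 3, then B = -4.
Therefore u_{13} = 39 + (-4) + 4·1594323 = 6377327.

6377327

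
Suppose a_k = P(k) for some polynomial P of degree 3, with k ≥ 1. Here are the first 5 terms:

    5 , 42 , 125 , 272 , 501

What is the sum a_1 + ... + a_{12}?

1st diffs: 37, 83, 147, 229.
2nd diffs: 46, 64, 82.
3rd diffs: 18, 18 (constant).
Newton forward-difference form: a_k = 5 + 37·C(k-1,1) + 46·C(k-1,2) + 18·C(k-1,3).
Continuing: …, 830, 1277, 1860, 2597, …, a_{12} = 5912.
Summing k = 1..12 (12 terms) gives 21532.

21532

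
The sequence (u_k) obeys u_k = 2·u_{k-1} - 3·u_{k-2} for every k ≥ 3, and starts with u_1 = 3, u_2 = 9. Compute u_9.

Step forward from the initial values:
u_3 = 9;  u_4 = -9;  u_5 = -45;  u_6 = -63;  u_7 = 9;  u_8 = 207;  u_9 = 387.

387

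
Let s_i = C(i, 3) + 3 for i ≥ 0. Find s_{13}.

C(13, 3) = 286, so s_{13} = 289.

289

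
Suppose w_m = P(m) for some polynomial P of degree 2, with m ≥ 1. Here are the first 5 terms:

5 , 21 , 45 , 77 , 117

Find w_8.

1st diffs: 16, 24, 32, 40.
2nd diffs: 8, 8, 8 (constant).
So w_m = 4m^2 + 4m - 3.
Evaluating at m = 8 gives w_8 = 285.

285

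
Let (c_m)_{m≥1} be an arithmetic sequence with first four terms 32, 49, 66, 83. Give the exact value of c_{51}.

Common difference d = 17.
c_m = 32 + (m - 1)·17.
c_{51} = 32 + 50·17 = 882.

882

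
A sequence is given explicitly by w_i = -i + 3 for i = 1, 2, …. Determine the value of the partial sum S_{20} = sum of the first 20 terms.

-150

Over i = 1..20: Σi = 210.
Total = (-1)·210 + (3)·20 = -150.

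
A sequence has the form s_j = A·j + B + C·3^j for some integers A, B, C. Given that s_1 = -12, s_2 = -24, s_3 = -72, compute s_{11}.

Plug in j = 1, 2, 3: A + B + 3C = -12; 2A + B + 9C = -24; 3A + B + 27C = -72.
Subtracting the first from the second: A + 6C = -12.
Subtracting the second from the third: A + 18C = -48.
Solving: C = -3, A = 6, then B = -9.
So s_j = 6·j + (-9) + (-3)·3^j; at j=11 this is -531384.

-531384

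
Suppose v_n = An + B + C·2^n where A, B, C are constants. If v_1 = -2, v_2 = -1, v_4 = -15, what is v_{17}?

The three given values yield: A + B + 2C = -2; 2A + B + 4C = -1; 4A + B + 16C = -15.
Subtracting the first from the second: A + 2C = 1.
Subtracting the second from the third: 2A + 12C = -14.
Solving: C = -2, A = 5, then B = -3.
So v_n = 5·n + (-3) + (-2)·2^n; at n=17 this is -262062.

-262062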